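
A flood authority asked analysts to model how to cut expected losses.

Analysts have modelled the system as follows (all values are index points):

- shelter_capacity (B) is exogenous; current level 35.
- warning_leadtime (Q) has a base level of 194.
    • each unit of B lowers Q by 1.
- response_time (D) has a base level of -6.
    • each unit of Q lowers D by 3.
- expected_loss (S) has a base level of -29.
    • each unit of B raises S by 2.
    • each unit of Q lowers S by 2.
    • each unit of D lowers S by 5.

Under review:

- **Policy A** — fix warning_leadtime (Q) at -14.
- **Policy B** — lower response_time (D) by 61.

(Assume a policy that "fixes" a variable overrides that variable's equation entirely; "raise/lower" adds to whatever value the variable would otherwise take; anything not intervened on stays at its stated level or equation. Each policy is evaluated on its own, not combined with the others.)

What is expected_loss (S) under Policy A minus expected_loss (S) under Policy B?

Policy A (Q := -14):
  B = 35
  Q = -14
  D = -6 − 3·(-14) = 36
  S = -29 + 2·35 − 2·(-14) − 5·36 = -111
Policy B (D − 61):
  B = 35
  Q = 194 − 35 = 159
  D = -6 − 3·159 (−61 from intervention) = -544
  S = -29 + 2·35 − 2·159 − 5·(-544) = 2443
S: -111 − 2443 = -2554

-2554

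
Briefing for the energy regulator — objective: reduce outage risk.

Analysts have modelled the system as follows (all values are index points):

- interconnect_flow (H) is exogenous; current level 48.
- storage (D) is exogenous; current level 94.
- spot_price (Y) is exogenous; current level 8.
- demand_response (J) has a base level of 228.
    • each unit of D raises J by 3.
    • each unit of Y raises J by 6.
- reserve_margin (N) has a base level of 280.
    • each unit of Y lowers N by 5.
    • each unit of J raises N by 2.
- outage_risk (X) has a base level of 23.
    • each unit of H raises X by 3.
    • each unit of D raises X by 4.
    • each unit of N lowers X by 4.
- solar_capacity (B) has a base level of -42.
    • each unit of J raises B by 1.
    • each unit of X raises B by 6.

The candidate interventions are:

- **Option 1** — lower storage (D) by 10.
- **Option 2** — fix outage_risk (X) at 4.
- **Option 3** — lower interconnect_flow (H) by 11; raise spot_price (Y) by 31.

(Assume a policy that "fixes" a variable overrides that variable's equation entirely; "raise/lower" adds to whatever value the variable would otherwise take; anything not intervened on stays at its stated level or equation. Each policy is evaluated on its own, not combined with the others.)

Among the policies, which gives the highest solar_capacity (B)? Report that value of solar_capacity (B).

Option 1 (D − 10):
  H = 48
  D = 94 − 10 = 84
  Y = 8
  J = 228 + 3·84 + 6·8 = 528
  N = 280 − 5·8 + 2·528 = 1296
  X = 23 + 3·48 + 4·84 − 4·1296 = -4681
  B = -42 + 528 + 6·(-4681) = -27600
Option 2 (X := 4):
  H = 48
  D = 94
  Y = 8
  J = 228 + 3·94 + 6·8 = 558
  N = 280 − 5·8 + 2·558 = 1356
  X = 4
  B = -42 + 558 + 6·4 = 540
Option 3 (H − 11, Y + 31):
  H = 48 − 11 = 37
  D = 94
  Y = 8 + 31 = 39
  J = 228 + 3·94 + 6·39 = 744
  N = 280 − 5·39 + 2·744 = 1573
  X = 23 + 3·37 + 4·94 − 4·1573 = -5782
  B = -42 + 744 + 6·(-5782) = -33990
Comparing — Option 1: B=-27600, Option 2: B=540, Option 3: B=-33990. Highest is 540 (Option 2).

540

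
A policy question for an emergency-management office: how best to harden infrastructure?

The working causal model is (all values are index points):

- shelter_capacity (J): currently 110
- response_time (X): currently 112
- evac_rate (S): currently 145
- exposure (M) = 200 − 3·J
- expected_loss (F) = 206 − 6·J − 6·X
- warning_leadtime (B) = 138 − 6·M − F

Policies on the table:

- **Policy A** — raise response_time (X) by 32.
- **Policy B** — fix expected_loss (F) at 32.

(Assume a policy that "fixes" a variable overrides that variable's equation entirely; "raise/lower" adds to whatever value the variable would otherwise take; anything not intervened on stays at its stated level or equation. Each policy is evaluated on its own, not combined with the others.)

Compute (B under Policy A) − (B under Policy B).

1350

Policy A (X + 32):
  J = 110
  X = 112 + 32 = 144
  M = 200 − 3·110 = -130
  F = 206 − 6·110 − 6·144 = -1318
  B = 138 − 6·(-130) − (-1318) = 2236
Policy B (F := 32):
  J = 110
  X = 112
  M = 200 − 3·110 = -130
  F = 32
  B = 138 − 6·(-130) − 32 = 886
B: 2236 − 886 = 1350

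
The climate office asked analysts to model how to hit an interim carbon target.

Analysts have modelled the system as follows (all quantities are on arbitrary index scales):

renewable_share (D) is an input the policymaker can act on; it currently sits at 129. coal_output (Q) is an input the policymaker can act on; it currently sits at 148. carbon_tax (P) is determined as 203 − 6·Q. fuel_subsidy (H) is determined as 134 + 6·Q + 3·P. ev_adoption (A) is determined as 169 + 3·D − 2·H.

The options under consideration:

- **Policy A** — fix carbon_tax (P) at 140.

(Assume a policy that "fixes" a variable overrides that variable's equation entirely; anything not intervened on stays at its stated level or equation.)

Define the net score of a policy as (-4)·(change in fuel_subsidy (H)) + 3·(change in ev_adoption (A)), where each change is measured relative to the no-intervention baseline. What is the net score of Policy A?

Baseline:
  D = 129
  Q = 148
  P = 203 − 6·148 = -685
  H = 134 + 6·148 + 3·(-685) = -1033
  A = 169 + 3·129 − 2·(-1033) = 2622
Policy A (P := 140):
  D = 129
  Q = 148
  P = 140
  H = 134 + 6·148 + 3·140 = 1442
  A = 169 + 3·129 − 2·1442 = -2328
ΔH = 1442 − (-1033) = 2475; ΔA = -2328 − 2622 = -4950
Score = (-4)·2475 + 3·(-4950) = -24750

-24750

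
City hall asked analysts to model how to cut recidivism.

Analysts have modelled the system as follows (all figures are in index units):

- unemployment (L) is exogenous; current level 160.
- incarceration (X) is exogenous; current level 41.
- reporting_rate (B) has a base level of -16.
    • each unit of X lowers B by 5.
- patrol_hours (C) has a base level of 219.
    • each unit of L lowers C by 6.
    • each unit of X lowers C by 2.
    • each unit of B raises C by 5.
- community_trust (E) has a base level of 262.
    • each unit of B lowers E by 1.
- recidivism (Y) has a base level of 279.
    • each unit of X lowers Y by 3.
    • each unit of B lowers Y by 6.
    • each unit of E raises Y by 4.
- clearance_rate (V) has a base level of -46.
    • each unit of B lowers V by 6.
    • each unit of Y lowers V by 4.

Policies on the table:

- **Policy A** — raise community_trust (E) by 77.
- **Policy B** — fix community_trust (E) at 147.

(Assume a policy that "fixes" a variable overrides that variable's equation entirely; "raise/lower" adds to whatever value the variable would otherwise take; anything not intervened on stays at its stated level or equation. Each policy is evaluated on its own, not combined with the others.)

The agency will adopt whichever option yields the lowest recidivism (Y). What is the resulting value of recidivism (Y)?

Policy A (E + 77):
  X = 41
  B = -16 − 5·41 = -221
  E = 262 − (-221) (+77 from intervention) = 560
  Y = 279 − 3·41 − 6·(-221) + 4·560 = 3722
Policy B (E := 147):
  X = 41
  B = -16 − 5·41 = -221
  E = 147
  Y = 279 − 3·41 − 6·(-221) + 4·147 = 2070
Comparing — Policy A: Y=3722, Policy B: Y=2070. Lowest is 2070 (Policy B).

2070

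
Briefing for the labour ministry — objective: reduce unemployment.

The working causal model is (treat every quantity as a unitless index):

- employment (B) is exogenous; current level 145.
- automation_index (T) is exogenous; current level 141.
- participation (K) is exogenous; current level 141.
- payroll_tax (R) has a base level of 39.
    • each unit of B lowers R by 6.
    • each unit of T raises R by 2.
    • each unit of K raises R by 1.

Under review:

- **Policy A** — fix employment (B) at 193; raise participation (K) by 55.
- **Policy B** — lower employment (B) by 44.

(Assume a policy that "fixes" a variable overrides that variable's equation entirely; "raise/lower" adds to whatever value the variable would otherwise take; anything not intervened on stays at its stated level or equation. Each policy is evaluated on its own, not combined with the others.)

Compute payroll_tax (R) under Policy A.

-641

Policy A (B := 193, K + 55):
  B = 193
  T = 141
  K = 141 + 55 = 196
  R = 39 − 6·193 + 2·141 + 196 = -641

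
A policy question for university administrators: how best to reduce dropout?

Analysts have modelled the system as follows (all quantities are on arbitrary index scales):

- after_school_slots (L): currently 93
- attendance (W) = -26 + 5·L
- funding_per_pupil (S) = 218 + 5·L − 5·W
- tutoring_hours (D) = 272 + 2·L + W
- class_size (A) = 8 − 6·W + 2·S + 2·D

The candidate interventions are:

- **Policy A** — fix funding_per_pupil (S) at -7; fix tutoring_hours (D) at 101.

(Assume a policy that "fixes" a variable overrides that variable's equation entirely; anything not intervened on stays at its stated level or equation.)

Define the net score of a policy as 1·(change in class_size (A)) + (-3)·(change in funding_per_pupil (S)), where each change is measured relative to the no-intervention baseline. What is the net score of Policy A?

Baseline:
  L = 93
  W = -26 + 5·93 = 439
  S = 218 + 5·93 − 5·439 = -1512
  D = 272 + 2·93 + 439 = 897
  A = 8 − 6·439 + 2·(-1512) + 2·897 = -3856
Policy A (S := -7, D := 101):
  L = 93
  W = -26 + 5·93 = 439
  S = -7
  D = 101
  A = 8 − 6·439 + 2·(-7) + 2·101 = -2438
ΔA = -2438 − (-3856) = 1418; ΔS = -7 − (-1512) = 1505
Score = 1·1418 + (-3)·1505 = -3097

-3097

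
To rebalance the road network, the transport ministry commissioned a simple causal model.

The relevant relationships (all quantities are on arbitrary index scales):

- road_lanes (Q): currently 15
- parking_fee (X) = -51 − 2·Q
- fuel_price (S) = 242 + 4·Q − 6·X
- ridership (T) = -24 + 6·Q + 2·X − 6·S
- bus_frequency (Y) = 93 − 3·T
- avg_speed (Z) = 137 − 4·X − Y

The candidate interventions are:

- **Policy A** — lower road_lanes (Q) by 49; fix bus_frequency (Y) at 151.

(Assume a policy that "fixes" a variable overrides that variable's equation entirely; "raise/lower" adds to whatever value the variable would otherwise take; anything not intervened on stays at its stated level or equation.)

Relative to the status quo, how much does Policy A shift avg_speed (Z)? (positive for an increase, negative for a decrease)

Baseline:
  Q = 15
  X = -51 − 2·15 = -81
  S = 242 + 4·15 − 6·(-81) = 788
  T = -24 + 6·15 + 2·(-81) − 6·788 = -4824
  Y = 93 − 3·(-4824) = 14565
  Z = 137 − 4·(-81) − 14565 = -14104
Policy A (Q − 49, Y := 151):
  Q = 15 − 49 = -34
  X = -51 − 2·(-34) = 17
  S = 242 + 4·(-34) − 6·17 = 4
  T = -24 + 6·(-34) + 2·17 − 6·4 = -218
  Y = 151
  Z = 137 − 4·17 − 151 = -82
Change in Z: -82 − (-14104) = 14022

14022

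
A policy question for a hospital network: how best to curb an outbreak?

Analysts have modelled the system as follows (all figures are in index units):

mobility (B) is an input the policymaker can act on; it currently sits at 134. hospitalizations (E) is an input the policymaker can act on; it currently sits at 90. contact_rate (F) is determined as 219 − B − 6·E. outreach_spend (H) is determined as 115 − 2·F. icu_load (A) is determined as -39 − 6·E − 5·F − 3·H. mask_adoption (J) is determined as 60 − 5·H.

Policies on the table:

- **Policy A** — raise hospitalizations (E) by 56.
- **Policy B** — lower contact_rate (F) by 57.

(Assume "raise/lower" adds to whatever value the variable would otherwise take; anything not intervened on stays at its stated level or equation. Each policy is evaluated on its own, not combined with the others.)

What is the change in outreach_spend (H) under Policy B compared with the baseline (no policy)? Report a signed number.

114

Baseline:
  B = 134
  E = 90
  F = 219 − 134 − 6·90 = -455
  H = 115 − 2·(-455) = 1025
Policy B (F − 57):
  B = 134
  E = 90
  F = 219 − 134 − 6·90 (−57 from intervention) = -512
  H = 115 − 2·(-512) = 1139
Change in H: 1139 − 1025 = 114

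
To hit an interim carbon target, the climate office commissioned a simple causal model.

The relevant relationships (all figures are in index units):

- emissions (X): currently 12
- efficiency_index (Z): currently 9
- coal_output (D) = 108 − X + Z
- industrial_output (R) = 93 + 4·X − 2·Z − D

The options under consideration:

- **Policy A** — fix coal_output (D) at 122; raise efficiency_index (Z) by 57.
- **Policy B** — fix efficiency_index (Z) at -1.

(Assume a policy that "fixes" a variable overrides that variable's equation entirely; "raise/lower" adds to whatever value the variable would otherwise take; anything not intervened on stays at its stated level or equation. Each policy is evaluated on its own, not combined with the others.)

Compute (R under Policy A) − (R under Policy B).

-161

Policy A (D := 122, Z + 57):
  X = 12
  Z = 9 + 57 = 66
  D = 122
  R = 93 + 4·12 − 2·66 − 122 = -113
Policy B (Z := -1):
  X = 12
  Z = -1
  D = 108 − 12 + (-1) = 95
  R = 93 + 4·12 − 2·(-1) − 95 = 48
R: -113 − 48 = -161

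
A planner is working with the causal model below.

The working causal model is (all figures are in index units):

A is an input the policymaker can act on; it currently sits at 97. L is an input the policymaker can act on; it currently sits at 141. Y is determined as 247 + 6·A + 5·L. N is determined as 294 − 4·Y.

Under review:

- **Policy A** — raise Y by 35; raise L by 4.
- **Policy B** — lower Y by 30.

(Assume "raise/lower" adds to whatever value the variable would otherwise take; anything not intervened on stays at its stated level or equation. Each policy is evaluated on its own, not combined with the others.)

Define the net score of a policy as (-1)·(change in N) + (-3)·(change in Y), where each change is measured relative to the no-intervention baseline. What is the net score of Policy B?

-30

Baseline:
  A = 97
  L = 141
  Y = 247 + 6·97 + 5·141 = 1534
  N = 294 − 4·1534 = -5842
Policy B (Y − 30):
  A = 97
  L = 141
  Y = 247 + 6·97 + 5·141 (−30 from intervention) = 1504
  N = 294 − 4·1504 = -5722
ΔN = -5722 − (-5842) = 120; ΔY = 1504 − 1534 = -30
Score = (-1)·120 + (-3)·(-30) = -30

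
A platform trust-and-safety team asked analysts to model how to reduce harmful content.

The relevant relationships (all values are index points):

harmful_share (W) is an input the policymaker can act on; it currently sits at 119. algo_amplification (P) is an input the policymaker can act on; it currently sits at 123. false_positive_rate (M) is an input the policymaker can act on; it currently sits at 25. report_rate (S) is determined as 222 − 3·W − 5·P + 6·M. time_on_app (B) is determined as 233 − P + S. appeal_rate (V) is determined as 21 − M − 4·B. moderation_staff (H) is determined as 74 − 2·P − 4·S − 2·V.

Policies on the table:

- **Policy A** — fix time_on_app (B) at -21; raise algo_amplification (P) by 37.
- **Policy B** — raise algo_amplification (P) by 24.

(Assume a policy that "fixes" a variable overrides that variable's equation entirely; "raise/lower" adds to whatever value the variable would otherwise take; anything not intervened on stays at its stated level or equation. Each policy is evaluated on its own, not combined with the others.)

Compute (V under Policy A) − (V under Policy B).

-2452

Policy A (B := -21, P + 37):
  W = 119
  P = 123 + 37 = 160
  M = 25
  S = 222 − 3·119 − 5·160 + 6·25 = -785
  B = -21
  V = 21 − 25 − 4·(-21) = 80
Policy B (P + 24):
  W = 119
  P = 123 + 24 = 147
  M = 25
  S = 222 − 3·119 − 5·147 + 6·25 = -720
  B = 233 − 147 + (-720) = -634
  V = 21 − 25 − 4·(-634) = 2532
V: 80 − 2532 = -2452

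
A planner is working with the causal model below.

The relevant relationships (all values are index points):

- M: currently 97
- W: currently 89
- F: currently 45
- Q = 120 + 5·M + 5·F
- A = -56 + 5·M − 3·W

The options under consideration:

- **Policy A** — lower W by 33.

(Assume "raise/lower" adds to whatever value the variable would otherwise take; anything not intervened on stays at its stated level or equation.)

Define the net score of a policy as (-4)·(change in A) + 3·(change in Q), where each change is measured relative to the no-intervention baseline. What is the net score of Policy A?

Baseline:
  M = 97
  W = 89
  F = 45
  Q = 120 + 5·97 + 5·45 = 830
  A = -56 + 5·97 − 3·89 = 162
Policy A (W − 33):
  M = 97
  W = 89 − 33 = 56
  F = 45
  Q = 120 + 5·97 + 5·45 = 830
  A = -56 + 5·97 − 3·56 = 261
ΔA = 261 − 162 = 99; ΔQ = 830 − 830 = 0
Score = (-4)·99 + 3·0 = -396

-396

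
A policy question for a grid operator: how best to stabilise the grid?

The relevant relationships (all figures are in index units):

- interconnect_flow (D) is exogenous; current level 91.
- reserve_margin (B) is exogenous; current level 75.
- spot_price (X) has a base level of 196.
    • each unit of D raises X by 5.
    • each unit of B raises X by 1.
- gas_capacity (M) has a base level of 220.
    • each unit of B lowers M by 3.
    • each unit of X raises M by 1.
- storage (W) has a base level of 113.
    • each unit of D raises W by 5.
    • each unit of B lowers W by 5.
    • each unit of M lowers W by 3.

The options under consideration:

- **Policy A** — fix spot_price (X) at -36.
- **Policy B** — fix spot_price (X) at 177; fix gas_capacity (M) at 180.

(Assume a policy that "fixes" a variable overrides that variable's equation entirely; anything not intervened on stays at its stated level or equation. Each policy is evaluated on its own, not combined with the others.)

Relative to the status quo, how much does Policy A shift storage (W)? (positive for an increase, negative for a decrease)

2286

Baseline:
  D = 91
  B = 75
  X = 196 + 5·91 + 75 = 726
  M = 220 − 3·75 + 726 = 721
  W = 113 + 5·91 − 5·75 − 3·721 = -1970
Policy A (X := -36):
  D = 91
  B = 75
  X = -36
  M = 220 − 3·75 + (-36) = -41
  W = 113 + 5·91 − 5·75 − 3·(-41) = 316
Change in W: 316 − (-1970) = 2286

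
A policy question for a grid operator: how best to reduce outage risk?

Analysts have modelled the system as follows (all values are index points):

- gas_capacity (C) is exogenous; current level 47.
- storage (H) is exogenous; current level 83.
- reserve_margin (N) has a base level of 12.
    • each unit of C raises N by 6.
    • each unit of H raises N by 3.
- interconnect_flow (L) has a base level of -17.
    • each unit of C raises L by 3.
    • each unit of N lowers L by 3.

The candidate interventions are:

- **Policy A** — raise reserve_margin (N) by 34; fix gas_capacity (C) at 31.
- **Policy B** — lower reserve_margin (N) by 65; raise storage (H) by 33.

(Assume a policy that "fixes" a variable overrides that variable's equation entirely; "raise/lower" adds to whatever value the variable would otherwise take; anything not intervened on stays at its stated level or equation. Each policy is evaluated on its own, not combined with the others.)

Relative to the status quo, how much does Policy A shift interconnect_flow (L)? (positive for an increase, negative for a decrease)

138

Baseline:
  C = 47
  H = 83
  N = 12 + 6·47 + 3·83 = 543
  L = -17 + 3·47 − 3·543 = -1505
Policy A (N + 34, C := 31):
  C = 31
  H = 83
  N = 12 + 6·31 + 3·83 (+34 from intervention) = 481
  L = -17 + 3·31 − 3·481 = -1367
Change in L: -1367 − (-1505) = 138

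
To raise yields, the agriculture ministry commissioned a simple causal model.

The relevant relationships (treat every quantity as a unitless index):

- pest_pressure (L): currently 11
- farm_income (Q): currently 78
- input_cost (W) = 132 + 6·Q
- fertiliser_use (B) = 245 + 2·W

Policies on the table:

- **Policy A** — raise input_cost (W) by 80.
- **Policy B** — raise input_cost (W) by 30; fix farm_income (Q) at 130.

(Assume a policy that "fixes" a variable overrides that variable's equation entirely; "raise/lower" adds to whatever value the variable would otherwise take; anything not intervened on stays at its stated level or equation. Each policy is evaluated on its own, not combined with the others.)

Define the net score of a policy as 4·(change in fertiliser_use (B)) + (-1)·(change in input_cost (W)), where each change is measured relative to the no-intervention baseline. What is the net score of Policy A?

560

Baseline:
  Q = 78
  W = 132 + 6·78 = 600
  B = 245 + 2·600 = 1445
Policy A (W + 80):
  Q = 78
  W = 132 + 6·78 (+80 from intervention) = 680
  B = 245 + 2·680 = 1605
ΔB = 1605 − 1445 = 160; ΔW = 680 − 600 = 80
Score = 4·160 + (-1)·80 = 560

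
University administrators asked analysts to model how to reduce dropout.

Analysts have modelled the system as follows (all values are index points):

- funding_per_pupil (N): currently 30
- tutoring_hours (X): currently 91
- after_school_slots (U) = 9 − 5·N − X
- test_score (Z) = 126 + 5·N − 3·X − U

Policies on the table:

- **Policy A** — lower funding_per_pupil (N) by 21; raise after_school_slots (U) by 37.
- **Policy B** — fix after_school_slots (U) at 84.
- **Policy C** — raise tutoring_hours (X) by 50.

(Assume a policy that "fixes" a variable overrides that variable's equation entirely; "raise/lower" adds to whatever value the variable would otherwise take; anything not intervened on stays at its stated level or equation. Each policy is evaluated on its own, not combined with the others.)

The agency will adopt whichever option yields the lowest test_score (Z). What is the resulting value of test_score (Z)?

-81

Policy A (N − 21, U + 37):
  N = 30 − 21 = 9
  X = 91
  U = 9 − 5·9 − 91 (+37 from intervention) = -90
  Z = 126 + 5·9 − 3·91 − (-90) = -12
Policy B (U := 84):
  N = 30
  X = 91
  U = 84
  Z = 126 + 5·30 − 3·91 − 84 = -81
Policy C (X + 50):
  N = 30
  X = 91 + 50 = 141
  U = 9 − 5·30 − 141 = -282
  Z = 126 + 5·30 − 3·141 − (-282) = 135
Comparing — Policy A: Z=-12, Policy B: Z=-81, Policy C: Z=135. Lowest is -81 (Policy B).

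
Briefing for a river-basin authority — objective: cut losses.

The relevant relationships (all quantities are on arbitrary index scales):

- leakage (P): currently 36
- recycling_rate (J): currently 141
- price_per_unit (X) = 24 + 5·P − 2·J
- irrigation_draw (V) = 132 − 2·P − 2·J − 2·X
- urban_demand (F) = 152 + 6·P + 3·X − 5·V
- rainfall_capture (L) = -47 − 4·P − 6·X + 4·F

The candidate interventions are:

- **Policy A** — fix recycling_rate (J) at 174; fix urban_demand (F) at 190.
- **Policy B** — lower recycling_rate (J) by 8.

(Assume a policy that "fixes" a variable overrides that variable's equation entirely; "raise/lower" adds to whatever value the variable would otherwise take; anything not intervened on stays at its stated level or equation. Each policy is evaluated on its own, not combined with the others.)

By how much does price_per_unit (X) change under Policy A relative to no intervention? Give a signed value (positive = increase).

Baseline:
  P = 36
  J = 141
  X = 24 + 5·36 − 2·141 = -78
Policy A (J := 174, F := 190):
  P = 36
  J = 174
  X = 24 + 5·36 − 2·174 = -144
Change in X: -144 − (-78) = -66

-66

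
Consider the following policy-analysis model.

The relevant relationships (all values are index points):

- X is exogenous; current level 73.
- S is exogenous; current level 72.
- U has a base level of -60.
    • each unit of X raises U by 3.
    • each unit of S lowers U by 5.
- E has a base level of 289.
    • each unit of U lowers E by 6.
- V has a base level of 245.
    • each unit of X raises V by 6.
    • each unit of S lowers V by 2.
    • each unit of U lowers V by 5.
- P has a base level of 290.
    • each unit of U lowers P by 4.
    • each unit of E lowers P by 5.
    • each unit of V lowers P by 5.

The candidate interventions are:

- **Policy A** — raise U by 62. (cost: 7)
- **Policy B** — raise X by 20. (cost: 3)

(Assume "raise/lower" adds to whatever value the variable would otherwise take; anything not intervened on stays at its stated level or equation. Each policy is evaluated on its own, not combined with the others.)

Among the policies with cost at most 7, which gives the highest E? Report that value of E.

1135

Policy A (U + 62):
  X = 73
  S = 72
  U = -60 + 3·73 − 5·72 (+62 from intervention) = -139
  E = 289 − 6·(-139) = 1123
Policy B (X + 20):
  X = 73 + 20 = 93
  S = 72
  U = -60 + 3·93 − 5·72 = -141
  E = 289 − 6·(-141) = 1135
Comparing — Policy A: E=1123, Policy B: E=1135. Highest is 1135 (Policy B).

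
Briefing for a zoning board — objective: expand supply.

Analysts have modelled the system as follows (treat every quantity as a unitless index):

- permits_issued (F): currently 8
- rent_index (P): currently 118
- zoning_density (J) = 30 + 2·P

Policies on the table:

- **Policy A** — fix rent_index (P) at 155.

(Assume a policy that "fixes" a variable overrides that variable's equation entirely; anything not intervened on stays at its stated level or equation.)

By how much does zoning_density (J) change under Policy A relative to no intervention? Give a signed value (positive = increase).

Baseline:
  P = 118
  J = 30 + 2·118 = 266
Policy A (P := 155):
  P = 155
  J = 30 + 2·155 = 340
Change in J: 340 − 266 = 74

74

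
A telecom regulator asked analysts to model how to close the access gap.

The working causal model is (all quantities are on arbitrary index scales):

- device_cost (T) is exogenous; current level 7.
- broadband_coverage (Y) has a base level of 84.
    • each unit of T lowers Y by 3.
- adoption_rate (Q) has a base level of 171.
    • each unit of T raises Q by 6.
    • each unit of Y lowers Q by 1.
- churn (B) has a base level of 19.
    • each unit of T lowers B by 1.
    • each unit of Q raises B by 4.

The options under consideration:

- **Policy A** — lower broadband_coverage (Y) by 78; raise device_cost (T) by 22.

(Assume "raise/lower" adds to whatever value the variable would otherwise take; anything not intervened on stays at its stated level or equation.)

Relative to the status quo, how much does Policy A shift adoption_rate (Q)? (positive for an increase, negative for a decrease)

276

Baseline:
  T = 7
  Y = 84 − 3·7 = 63
  Q = 171 + 6·7 − 63 = 150
Policy A (Y − 78, T + 22):
  T = 7 + 22 = 29
  Y = 84 − 3·29 (−78 from intervention) = -81
  Q = 171 + 6·29 − (-81) = 426
Change in Q: 426 − 150 = 276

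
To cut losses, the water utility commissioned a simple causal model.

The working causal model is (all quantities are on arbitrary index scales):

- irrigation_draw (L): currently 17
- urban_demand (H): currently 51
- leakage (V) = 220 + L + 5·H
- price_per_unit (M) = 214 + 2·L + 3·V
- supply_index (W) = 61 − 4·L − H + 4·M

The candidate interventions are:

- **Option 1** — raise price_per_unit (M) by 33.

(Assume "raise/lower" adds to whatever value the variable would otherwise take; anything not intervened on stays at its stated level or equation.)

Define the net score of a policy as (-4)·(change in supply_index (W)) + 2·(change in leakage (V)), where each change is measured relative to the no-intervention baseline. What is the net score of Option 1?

Baseline:
  L = 17
  H = 51
  V = 220 + 17 + 5·51 = 492
  M = 214 + 2·17 + 3·492 = 1724
  W = 61 − 4·17 − 51 + 4·1724 = 6838
Option 1 (M + 33):
  L = 17
  H = 51
  V = 220 + 17 + 5·51 = 492
  M = 214 + 2·17 + 3·492 (+33 from intervention) = 1757
  W = 61 − 4·17 − 51 + 4·1757 = 6970
ΔW = 6970 − 6838 = 132; ΔV = 492 − 492 = 0
Score = (-4)·132 + 2·0 = -528

-528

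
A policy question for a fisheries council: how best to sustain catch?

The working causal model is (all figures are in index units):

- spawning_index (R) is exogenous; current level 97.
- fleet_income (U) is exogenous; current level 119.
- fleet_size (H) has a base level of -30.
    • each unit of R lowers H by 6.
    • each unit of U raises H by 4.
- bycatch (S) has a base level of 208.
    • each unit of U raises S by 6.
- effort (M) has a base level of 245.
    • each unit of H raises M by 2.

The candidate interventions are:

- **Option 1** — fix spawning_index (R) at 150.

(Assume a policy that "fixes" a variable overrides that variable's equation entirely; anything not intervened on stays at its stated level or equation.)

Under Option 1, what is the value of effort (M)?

Option 1 (R := 150):
  R = 150
  U = 119
  H = -30 − 6·150 + 4·119 = -454
  M = 245 + 2·(-454) = -663

-663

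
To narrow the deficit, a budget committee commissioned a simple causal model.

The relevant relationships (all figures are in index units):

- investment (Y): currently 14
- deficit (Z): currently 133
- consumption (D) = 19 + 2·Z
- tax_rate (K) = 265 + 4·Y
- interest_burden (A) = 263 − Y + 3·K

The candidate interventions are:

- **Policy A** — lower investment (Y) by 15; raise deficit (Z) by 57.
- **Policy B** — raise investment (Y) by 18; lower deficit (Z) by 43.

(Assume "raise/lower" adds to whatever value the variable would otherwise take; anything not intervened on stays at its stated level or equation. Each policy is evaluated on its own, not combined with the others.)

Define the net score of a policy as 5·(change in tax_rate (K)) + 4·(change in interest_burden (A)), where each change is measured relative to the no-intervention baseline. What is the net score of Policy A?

-960

Baseline:
  Y = 14
  K = 265 + 4·14 = 321
  A = 263 − 14 + 3·321 = 1212
Policy A (Y − 15, Z + 57):
  Y = 14 − 15 = -1
  K = 265 + 4·(-1) = 261
  A = 263 − (-1) + 3·261 = 1047
ΔK = 261 − 321 = -60; ΔA = 1047 − 1212 = -165
Score = 5·(-60) + 4·(-165) = -960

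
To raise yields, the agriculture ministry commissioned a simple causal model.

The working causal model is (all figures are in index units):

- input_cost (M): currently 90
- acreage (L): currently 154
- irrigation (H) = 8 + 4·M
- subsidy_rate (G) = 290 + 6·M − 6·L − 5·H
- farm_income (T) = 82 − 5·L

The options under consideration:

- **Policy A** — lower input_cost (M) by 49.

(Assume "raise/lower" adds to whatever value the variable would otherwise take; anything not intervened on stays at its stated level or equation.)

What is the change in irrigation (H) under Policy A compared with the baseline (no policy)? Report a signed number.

Baseline:
  M = 90
  H = 8 + 4·90 = 368
Policy A (M − 49):
  M = 90 − 49 = 41
  H = 8 + 4·41 = 172
Change in H: 172 − 368 = -196

-196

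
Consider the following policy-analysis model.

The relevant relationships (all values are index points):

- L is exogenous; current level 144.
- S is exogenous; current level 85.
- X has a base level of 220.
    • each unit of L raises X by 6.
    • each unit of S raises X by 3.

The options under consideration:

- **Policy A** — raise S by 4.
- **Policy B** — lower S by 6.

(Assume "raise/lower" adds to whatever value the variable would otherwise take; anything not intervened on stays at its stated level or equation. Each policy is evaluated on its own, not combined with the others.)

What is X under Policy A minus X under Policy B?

30

Policy A (S + 4):
  L = 144
  S = 85 + 4 = 89
  X = 220 + 6·144 + 3·89 = 1351
Policy B (S − 6):
  L = 144
  S = 85 − 6 = 79
  X = 220 + 6·144 + 3·79 = 1321
X: 1351 − 1321 = 30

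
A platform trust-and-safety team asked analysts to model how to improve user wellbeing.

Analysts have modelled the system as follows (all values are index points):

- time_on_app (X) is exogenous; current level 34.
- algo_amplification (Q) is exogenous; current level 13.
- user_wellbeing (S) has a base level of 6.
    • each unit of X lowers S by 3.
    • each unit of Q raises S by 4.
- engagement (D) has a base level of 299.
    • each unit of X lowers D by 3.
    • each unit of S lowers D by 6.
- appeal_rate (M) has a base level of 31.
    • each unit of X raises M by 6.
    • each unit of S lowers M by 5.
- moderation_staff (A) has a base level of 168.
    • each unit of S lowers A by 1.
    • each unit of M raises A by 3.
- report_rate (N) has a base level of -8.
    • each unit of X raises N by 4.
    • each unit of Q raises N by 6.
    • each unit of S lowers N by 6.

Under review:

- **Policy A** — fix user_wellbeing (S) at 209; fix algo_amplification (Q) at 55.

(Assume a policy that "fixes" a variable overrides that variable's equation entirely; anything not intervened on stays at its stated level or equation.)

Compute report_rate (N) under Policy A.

-796

Policy A (S := 209, Q := 55):
  X = 34
  Q = 55
  S = 209
  N = -8 + 4·34 + 6·55 − 6·209 = -796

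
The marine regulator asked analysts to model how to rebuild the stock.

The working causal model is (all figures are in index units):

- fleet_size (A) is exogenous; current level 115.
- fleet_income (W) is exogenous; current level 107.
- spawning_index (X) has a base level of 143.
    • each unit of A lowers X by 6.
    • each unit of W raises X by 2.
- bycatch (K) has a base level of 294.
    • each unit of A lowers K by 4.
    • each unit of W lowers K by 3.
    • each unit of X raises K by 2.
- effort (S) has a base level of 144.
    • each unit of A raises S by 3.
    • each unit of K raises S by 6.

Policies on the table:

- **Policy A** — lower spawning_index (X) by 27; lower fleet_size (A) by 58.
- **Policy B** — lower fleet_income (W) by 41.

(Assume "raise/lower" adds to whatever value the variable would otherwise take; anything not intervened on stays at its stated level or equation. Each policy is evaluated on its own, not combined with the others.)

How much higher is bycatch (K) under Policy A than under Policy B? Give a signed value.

915

Policy A (X − 27, A − 58):
  A = 115 − 58 = 57
  W = 107
  X = 143 − 6·57 + 2·107 (−27 from intervention) = -12
  K = 294 − 4·57 − 3·107 + 2·(-12) = -279
Policy B (W − 41):
  A = 115
  W = 107 − 41 = 66
  X = 143 − 6·115 + 2·66 = -415
  K = 294 − 4·115 − 3·66 + 2·(-415) = -1194
K: -279 − (-1194) = 915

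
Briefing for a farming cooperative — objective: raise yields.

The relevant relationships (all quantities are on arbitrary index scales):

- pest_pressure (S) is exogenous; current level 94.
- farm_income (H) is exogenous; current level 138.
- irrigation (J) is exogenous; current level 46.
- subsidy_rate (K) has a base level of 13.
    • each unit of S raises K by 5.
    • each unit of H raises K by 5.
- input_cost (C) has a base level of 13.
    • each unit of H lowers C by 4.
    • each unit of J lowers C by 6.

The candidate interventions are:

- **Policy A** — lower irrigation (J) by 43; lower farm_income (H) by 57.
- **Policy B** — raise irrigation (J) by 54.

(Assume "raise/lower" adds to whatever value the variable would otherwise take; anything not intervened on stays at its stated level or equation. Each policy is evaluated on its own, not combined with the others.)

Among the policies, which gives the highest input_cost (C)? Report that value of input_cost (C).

-329

Policy A (J − 43, H − 57):
  H = 138 − 57 = 81
  J = 46 − 43 = 3
  C = 13 − 4·81 − 6·3 = -329
Policy B (J + 54):
  H = 138
  J = 46 + 54 = 100
  C = 13 − 4·138 − 6·100 = -1139
Comparing — Policy A: C=-329, Policy B: C=-1139. Highest is -329 (Policy A).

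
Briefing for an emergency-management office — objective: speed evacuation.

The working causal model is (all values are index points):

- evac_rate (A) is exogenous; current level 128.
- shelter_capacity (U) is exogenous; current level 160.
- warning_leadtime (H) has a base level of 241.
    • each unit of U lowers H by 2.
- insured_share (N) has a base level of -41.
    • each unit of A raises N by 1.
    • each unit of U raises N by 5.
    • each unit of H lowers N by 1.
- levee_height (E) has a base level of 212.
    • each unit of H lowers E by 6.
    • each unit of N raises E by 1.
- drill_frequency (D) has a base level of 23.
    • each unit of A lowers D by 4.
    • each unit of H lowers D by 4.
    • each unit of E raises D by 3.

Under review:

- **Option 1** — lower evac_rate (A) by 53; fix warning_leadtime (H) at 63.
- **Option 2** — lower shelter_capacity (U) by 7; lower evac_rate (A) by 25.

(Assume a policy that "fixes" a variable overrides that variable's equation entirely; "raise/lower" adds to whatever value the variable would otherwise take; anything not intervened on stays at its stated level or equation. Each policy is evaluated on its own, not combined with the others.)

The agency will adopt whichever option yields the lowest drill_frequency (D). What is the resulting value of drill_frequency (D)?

Option 1 (A − 53, H := 63):
  A = 128 − 53 = 75
  U = 160
  H = 63
  N = -41 + 75 + 5·160 − 63 = 771
  E = 212 − 6·63 + 771 = 605
  D = 23 − 4·75 − 4·63 + 3·605 = 1286
Option 2 (U − 7, A − 25):
  A = 128 − 25 = 103
  U = 160 − 7 = 153
  H = 241 − 2·153 = -65
  N = -41 + 103 + 5·153 − (-65) = 892
  E = 212 − 6·(-65) + 892 = 1494
  D = 23 − 4·103 − 4·(-65) + 3·1494 = 4353
Comparing — Option 1: D=1286, Option 2: D=4353. Lowest is 1286 (Option 1).

1286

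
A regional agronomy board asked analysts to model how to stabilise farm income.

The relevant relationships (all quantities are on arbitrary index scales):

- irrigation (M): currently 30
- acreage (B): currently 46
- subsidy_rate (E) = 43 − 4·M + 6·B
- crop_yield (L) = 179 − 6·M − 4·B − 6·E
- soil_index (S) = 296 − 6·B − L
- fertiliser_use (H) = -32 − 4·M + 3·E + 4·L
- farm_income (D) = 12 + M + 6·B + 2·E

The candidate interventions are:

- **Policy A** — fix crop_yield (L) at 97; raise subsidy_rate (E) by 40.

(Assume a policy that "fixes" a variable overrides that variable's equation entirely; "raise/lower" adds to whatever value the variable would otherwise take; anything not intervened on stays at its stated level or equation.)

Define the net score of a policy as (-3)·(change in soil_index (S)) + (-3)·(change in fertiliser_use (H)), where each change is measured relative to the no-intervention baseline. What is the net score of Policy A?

-13644

Baseline:
  M = 30
  B = 46
  E = 43 − 4·30 + 6·46 = 199
  L = 179 − 6·30 − 4·46 − 6·199 = -1379
  S = 296 − 6·46 − (-1379) = 1399
  H = -32 − 4·30 + 3·199 + 4·(-1379) = -5071
Policy A (L := 97, E + 40):
  M = 30
  B = 46
  E = 43 − 4·30 + 6·46 (+40 from intervention) = 239
  L = 97
  S = 296 − 6·46 − 97 = -77
  H = -32 − 4·30 + 3·239 + 4·97 = 953
ΔS = -77 − 1399 = -1476; ΔH = 953 − (-5071) = 6024
Score = (-3)·(-1476) + (-3)·6024 = -13644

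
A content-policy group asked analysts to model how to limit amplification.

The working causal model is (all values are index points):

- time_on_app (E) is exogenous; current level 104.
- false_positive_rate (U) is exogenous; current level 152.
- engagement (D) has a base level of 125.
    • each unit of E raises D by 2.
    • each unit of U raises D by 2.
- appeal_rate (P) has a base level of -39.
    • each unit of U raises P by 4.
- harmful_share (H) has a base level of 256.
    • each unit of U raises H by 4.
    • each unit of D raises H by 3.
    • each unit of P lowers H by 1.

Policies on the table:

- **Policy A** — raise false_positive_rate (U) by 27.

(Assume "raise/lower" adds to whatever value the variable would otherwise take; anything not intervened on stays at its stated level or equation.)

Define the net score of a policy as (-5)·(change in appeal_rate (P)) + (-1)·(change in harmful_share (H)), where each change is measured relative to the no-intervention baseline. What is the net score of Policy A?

-702

Baseline:
  E = 104
  U = 152
  D = 125 + 2·104 + 2·152 = 637
  P = -39 + 4·152 = 569
  H = 256 + 4·152 + 3·637 − 569 = 2206
Policy A (U + 27):
  E = 104
  U = 152 + 27 = 179
  D = 125 + 2·104 + 2·179 = 691
  P = -39 + 4·179 = 677
  H = 256 + 4·179 + 3·691 − 677 = 2368
ΔP = 677 − 569 = 108; ΔH = 2368 − 2206 = 162
Score = (-5)·108 + (-1)·162 = -702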